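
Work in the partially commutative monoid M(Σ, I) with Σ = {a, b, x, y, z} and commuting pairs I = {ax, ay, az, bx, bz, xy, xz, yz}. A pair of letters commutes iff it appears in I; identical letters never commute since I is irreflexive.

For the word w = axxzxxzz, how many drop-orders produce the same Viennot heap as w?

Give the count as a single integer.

#0=a has no predecessor
#1=x has no predecessor
#2=x depends on [1:x]
#3=z has no predecessor
#4=x depends on [2:x]
#5=x depends on [4:x]
#6=z depends on [3:z]
#7=z depends on [6:z]
sources: [0:a, 1:x, 3:z]
N(rest) = Σ N(rest − s) over sources s of rest; N(one piece) = 1:
  size 1 → [0]=1  [5]=1  [7]=1
  size 2 → [0,5]=2  [0,7]=2  [4,5]=1  [5,7]=2  [6,7]=1
  size 3 → [0,4,5]=3  [0,5,7]=6  [0,6,7]=3  [2,4,5]=1  [3,6,7]=1  [4,5,7]=3  [5,6,7]=3
  size 4 → [0,2,4,5]=4  [0,3,6,7]=4  [0,4,5,7]=12  [0,5,6,7]=12  [1,2,4,5]=1  [2,4,5,7]=4  [3,5,6,7]=4  [4,5,6,7]=6
  size 5 → [0,1,2,4,5]=5  [0,2,4,5,7]=20  [0,3,5,6,7]=20  [0,4,5,6,7]=30  [1,2,4,5,7]=5  [2,4,5,6,7]=10  [3,4,5,6,7]=10
  size 6 → [0,1,2,4,5,7]=30  [0,2,4,5,6,7]=60  [0,3,4,5,6,7]=60  [1,2,4,5,6,7]=15  [2,3,4,5,6,7]=20
  first=0(a) contributes 35
  first=1(x) contributes 140
  first=3(z) contributes 105
|[w]| = 280

280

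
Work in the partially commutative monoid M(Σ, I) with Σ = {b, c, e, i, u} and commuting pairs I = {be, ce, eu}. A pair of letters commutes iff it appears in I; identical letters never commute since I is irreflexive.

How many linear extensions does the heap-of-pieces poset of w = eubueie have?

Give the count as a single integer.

10

0(e) covers ∅
1(u) covers ∅
2(b) covers 1:u
3(u) covers 2:b
4(e) covers 0:e
5(i) covers 3:u, 4:e
6(e) covers 5:i
floor of heap: 0:e, 1:u
completions by unplaced set U, small U first (add the entries for U minus each lowest piece of U):
  |U|=1: {6}:1
  |U|=2: {5,6}:1
  |U|=3: {3,5,6}:1  {4,5,6}:1
  |U|=4: {0,4,5,6}:1  {2,3,5,6}:1  {3,4,5,6}:2
  |U|=5: {0,3,4,5,6}:3  {1,2,3,5,6}:1  {2,3,4,5,6}:3
  start at 0(e): 4
  start at 1(u): 6
sum over floor = 10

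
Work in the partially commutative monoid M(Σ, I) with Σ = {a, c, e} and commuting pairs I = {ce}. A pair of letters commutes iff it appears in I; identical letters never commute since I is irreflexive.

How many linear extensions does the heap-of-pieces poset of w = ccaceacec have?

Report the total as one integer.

6

drop 0:c onto floor
drop 1:c onto {0:c}
drop 2:a onto {1:c}
drop 3:c onto {2:a}
drop 4:e onto {2:a}
drop 5:a onto {3:c, 4:e}
drop 6:c onto {5:a}
drop 7:e onto {5:a}
drop 8:c onto {6:c}
ground layer = {0:c}
drop-orders for the pieces not yet dropped (sum over which currently-grounded one goes next):
  1 to go: {7} 1  {8} 1
  2 to go: {6,8} 1  {7,8} 2
  3 to go: {6,7,8} 3
  4 to go: {5,6,7,8} 3
  5 to go: {3,5,6,7,8} 3  {4,5,6,7,8} 3
  6 to go: {3,4,5,6,7,8} 6
  7 to go: {2,3,4,5,6,7,8} 6
  if 0:c drops first: 6 orders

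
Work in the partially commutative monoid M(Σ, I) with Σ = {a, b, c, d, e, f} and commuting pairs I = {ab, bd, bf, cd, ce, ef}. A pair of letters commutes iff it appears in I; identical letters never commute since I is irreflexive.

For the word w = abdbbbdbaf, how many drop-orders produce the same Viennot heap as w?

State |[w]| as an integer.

drop 0:a onto floor
drop 1:b onto floor
drop 2:d onto {0:a}
drop 3:b onto {1:b}
drop 4:b onto {3:b}
drop 5:b onto {4:b}
drop 6:d onto {2:d}
drop 7:b onto {5:b}
drop 8:a onto {6:d}
drop 9:f onto {8:a}
ground layer = {0:a, 1:b}
drop-orders for the pieces not yet dropped (sum over which currently-grounded one goes next):
  1 to go: {7} 1  {9} 1
  2 to go: {5,7} 1  {7,9} 2  {8,9} 1
  3 to go: {4,5,7} 1  {5,7,9} 3  {6,8,9} 1  {7,8,9} 3
  4 to go: {2,6,8,9} 1  {3,4,5,7} 1  {4,5,7,9} 4  {5,7,8,9} 6  {6,7,8,9} 4
  5 to go: {0,2,6,8,9} 1  {1,3,4,5,7} 1  {2,6,7,8,9} 5  {3,4,5,7,9} 5  {4,5,7,8,9} 10  {5,6,7,8,9} 10
  6 to go: {0,2,6,7,8,9} 6  {1,3,4,5,7,9} 6  {2,5,6,7,8,9} 15  {3,4,5,7,8,9} 15  {4,5,6,7,8,9} 20
  7 to go: {0,2,5,6,7,8,9} 21  {1,3,4,5,7,8,9} 21  {2,4,5,6,7,8,9} 35  {3,4,5,6,7,8,9} 35
  8 to go: {0,2,4,5,6,7,8,9} 56  {1,3,4,5,6,7,8,9} 56  {2,3,4,5,6,7,8,9} 70
  if 0:a drops first: 126 orders
  if 1:b drops first: 126 orders
heap linearizations: 252

252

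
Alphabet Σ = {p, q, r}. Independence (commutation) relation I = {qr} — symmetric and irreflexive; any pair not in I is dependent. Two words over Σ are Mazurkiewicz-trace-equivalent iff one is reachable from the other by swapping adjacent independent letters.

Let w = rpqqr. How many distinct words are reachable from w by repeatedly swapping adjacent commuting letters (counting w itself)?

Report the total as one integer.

0(r) covers ∅
1(p) covers 0:r
2(q) covers 1:p
3(q) covers 2:q
4(r) covers 1:p
floor of heap: 0:r
completions by unplaced set U, small U first (add the entries for U minus each lowest piece of U):
  |U|=1: {3}:1  {4}:1
  |U|=2: {2,3}:1  {3,4}:2
  |U|=3: {2,3,4}:3
  start at 0(r): 3

3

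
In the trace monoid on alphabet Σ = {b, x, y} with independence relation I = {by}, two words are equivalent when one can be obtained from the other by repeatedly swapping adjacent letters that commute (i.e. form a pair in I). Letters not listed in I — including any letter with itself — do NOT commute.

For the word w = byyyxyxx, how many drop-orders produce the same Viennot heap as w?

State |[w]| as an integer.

4

drop 0:b onto floor
drop 1:y onto floor
drop 2:y onto {1:y}
drop 3:y onto {2:y}
drop 4:x onto {0:b, 3:y}
drop 5:y onto {4:x}
drop 6:x onto {5:y}
drop 7:x onto {6:x}
ground layer = {0:b, 1:y}
drop-orders for the pieces not yet dropped (sum over which currently-grounded one goes next):
  1 to go: {7} 1
  2 to go: {6,7} 1
  3 to go: {5,6,7} 1
  4 to go: {4,5,6,7} 1
  5 to go: {0,4,5,6,7} 1  {3,4,5,6,7} 1
  6 to go: {0,3,4,5,6,7} 2  {2,3,4,5,6,7} 1
  if 0:b drops first: 1 orders
  if 1:y drops first: 3 orders
heap linearizations: 4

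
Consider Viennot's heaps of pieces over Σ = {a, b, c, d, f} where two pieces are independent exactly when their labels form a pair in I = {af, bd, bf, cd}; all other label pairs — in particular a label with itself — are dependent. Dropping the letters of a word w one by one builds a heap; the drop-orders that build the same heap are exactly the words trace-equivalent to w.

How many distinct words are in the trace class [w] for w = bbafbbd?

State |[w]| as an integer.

#0=b has no predecessor
#1=b depends on [0:b]
#2=a depends on [1:b]
#3=f has no predecessor
#4=b depends on [2:a]
#5=b depends on [4:b]
#6=d depends on [2:a, 3:f]
sources: [0:b, 3:f]
N(rest) = Σ N(rest − s) over sources s of rest; N(one piece) = 1:
  size 1 → [5]=1  [6]=1
  size 2 → [3,6]=1  [4,5]=1  [5,6]=2
  size 3 → [3,5,6]=3  [4,5,6]=3
  size 4 → [2,4,5,6]=3  [3,4,5,6]=6
  size 5 → [1,2,4,5,6]=3  [2,3,4,5,6]=9
  first=0(b) contributes 12
  first=3(f) contributes 3
|[w]| = 15

15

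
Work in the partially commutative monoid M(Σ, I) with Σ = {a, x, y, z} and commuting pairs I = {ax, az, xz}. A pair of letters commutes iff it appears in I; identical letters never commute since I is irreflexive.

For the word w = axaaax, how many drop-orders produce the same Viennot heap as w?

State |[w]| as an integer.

15

piece 0:a — minimal
piece 1:x — minimal
piece 2:a rests on {0:a}
piece 3:a rests on {2:a}
piece 4:a rests on {3:a}
piece 5:x rests on {1:x}
minimal pieces: {0:a, 1:x}
ways to finish when only these pieces remain (= sum over removing one remaining piece with nothing left below it):
  1 left: {4}→1  {5}→1
  2 left: {1,5}→1  {3,4}→1  {4,5}→2
  3 left: {1,4,5}→3  {2,3,4}→1  {3,4,5}→3
  4 left: {0,2,3,4}→1  {1,3,4,5}→6  {2,3,4,5}→4
  placing 0:a first → 10 extensions
  placing 1:x first → 5 extensions
total linear extensions = 15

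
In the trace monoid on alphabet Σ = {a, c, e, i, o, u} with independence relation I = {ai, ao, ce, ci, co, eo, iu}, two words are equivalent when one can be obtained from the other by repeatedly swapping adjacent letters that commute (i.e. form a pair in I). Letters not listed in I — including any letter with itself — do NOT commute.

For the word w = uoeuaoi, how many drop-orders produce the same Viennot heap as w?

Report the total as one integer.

#0=u has no predecessor
#1=o depends on [0:u]
#2=e depends on [0:u]
#3=u depends on [1:o, 2:e]
#4=a depends on [3:u]
#5=o depends on [3:u]
#6=i depends on [5:o]
sources: [0:u]
N(rest) = Σ N(rest − s) over sources s of rest; N(one piece) = 1:
  size 1 → [4]=1  [6]=1
  size 2 → [4,6]=2  [5,6]=1
  size 3 → [4,5,6]=3
  size 4 → [3,4,5,6]=3
  size 5 → [1,3,4,5,6]=3  [2,3,4,5,6]=3
  first=0(u) contributes 6

6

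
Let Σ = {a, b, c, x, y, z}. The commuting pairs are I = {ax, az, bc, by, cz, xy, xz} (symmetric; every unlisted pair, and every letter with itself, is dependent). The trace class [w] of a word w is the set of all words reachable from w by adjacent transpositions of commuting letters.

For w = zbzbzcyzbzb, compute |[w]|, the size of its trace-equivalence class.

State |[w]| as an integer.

6

0(z) covers ∅
1(b) covers 0:z
2(z) covers 1:b
3(b) covers 2:z
4(z) covers 3:b
5(c) covers ∅
6(y) covers 4:z, 5:c
7(z) covers 6:y
8(b) covers 7:z
9(z) covers 8:b
10(b) covers 9:z
floor of heap: 0:z, 5:c
completions by unplaced set U, small U first (add the entries for U minus each lowest piece of U):
  |U|=1: {10}:1
  |U|=2: {9,10}:1
  |U|=3: {8,9,10}:1
  |U|=4: {7,8,9,10}:1
  |U|=5: {6,7,8,9,10}:1
  |U|=6: {4,6,7,8,9,10}:1  {5,6,7,8,9,10}:1
  |U|=7: {3,4,6,7,8,9,10}:1  {4,5,6,7,8,9,10}:2
  |U|=8: {2,3,4,6,7,8,9,10}:1  {3,4,5,6,7,8,9,10}:3
  |U|=9: {1,2,3,4,6,7,8,9,10}:1  {2,3,4,5,6,7,8,9,10}:4
  start at 0(z): 5
  start at 5(c): 1
sum over floor = 6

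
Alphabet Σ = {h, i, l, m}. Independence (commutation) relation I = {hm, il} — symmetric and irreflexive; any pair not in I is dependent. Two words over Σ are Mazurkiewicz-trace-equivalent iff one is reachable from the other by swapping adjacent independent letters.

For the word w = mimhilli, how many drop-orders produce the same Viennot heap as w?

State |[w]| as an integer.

12

0(m) covers ∅
1(i) covers 0:m
2(m) covers 1:i
3(h) covers 1:i
4(i) covers 2:m, 3:h
5(l) covers 2:m, 3:h
6(l) covers 5:l
7(i) covers 4:i
floor of heap: 0:m
completions by unplaced set U, small U first (add the entries for U minus each lowest piece of U):
  |U|=1: {6}:1  {7}:1
  |U|=2: {4,7}:1  {5,6}:1  {6,7}:2
  |U|=3: {4,6,7}:3  {5,6,7}:3
  |U|=4: {4,5,6,7}:6
  |U|=5: {2,4,5,6,7}:6  {3,4,5,6,7}:6
  |U|=6: {2,3,4,5,6,7}:12
  start at 0(m): 12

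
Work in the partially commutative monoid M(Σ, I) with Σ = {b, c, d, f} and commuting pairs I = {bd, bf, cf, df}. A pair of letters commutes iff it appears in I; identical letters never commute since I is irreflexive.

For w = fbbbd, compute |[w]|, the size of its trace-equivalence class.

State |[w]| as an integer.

20

piece 0:f — minimal
piece 1:b — minimal
piece 2:b rests on {1:b}
piece 3:b rests on {2:b}
piece 4:d — minimal
minimal pieces: {0:f, 1:b, 4:d}
ways to finish when only these pieces remain (= sum over removing one remaining piece with nothing left below it):
  1 left: {0}→1  {3}→1  {4}→1
  2 left: {0,3}→2  {0,4}→2  {2,3}→1  {3,4}→2
  3 left: {0,2,3}→3  {0,3,4}→6  {1,2,3}→1  {2,3,4}→3
  placing 0:f first → 4 extensions
  placing 1:b first → 12 extensions
  placing 4:d first → 4 extensions
total linear extensions = 20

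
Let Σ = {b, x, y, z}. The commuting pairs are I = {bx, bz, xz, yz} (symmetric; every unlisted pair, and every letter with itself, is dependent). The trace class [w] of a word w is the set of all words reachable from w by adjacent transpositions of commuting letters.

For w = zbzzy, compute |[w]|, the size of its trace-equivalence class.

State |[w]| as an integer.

piece 0:z — minimal
piece 1:b — minimal
piece 2:z rests on {0:z}
piece 3:z rests on {2:z}
piece 4:y rests on {1:b}
minimal pieces: {0:z, 1:b}
ways to finish when only these pieces remain (= sum over removing one remaining piece with nothing left below it):
  1 left: {3}→1  {4}→1
  2 left: {1,4}→1  {2,3}→1  {3,4}→2
  3 left: {0,2,3}→1  {1,3,4}→3  {2,3,4}→3
  placing 0:z first → 6 extensions
  placing 1:b first → 4 extensions
total linear extensions = 10

10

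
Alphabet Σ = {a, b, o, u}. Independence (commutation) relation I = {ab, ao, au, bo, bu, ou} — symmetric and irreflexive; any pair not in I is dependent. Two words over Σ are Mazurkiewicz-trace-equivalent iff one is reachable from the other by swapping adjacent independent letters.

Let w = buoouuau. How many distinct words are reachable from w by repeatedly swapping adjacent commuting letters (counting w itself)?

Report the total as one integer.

840

0(b) covers ∅
1(u) covers ∅
2(o) covers ∅
3(o) covers 2:o
4(u) covers 1:u
5(u) covers 4:u
6(a) covers ∅
7(u) covers 5:u
floor of heap: 0:b, 1:u, 2:o, 6:a
completions by unplaced set U, small U first (add the entries for U minus each lowest piece of U):
  |U|=1: {0}:1  {3}:1  {6}:1  {7}:1
  |U|=2: {0,3}:2  {0,6}:2  {0,7}:2  {2,3}:1  {3,6}:2  {3,7}:2  {5,7}:1  {6,7}:2
  |U|=3: {0,2,3}:3  {0,3,6}:6  {0,3,7}:6  {0,5,7}:3  {0,6,7}:6  {2,3,6}:3  {2,3,7}:3  {3,5,7}:3  {3,6,7}:6  {4,5,7}:1  {5,6,7}:3
  |U|=4: {0,2,3,6}:12  {0,2,3,7}:12  {0,3,5,7}:12  {0,3,6,7}:24  {0,4,5,7}:4  {0,5,6,7}:12  {1,4,5,7}:1  {2,3,5,7}:6  {2,3,6,7}:12  {3,4,5,7}:4  {3,5,6,7}:12  {4,5,6,7}:4
  |U|=5: {0,1,4,5,7}:5  {0,2,3,5,7}:30  {0,2,3,6,7}:60  {0,3,4,5,7}:20  {0,3,5,6,7}:60  {0,4,5,6,7}:20  {1,3,4,5,7}:5  {1,4,5,6,7}:5  {2,3,4,5,7}:10  {2,3,5,6,7}:30  {3,4,5,6,7}:20
  |U|=6: {0,1,3,4,5,7}:30  {0,1,4,5,6,7}:30  {0,2,3,4,5,7}:60  {0,2,3,5,6,7}:180  {0,3,4,5,6,7}:120  {1,2,3,4,5,7}:15  {1,3,4,5,6,7}:30  {2,3,4,5,6,7}:60
  start at 0(b): 105
  start at 1(u): 420
  start at 2(o): 210
  start at 6(a): 105
sum over floor = 840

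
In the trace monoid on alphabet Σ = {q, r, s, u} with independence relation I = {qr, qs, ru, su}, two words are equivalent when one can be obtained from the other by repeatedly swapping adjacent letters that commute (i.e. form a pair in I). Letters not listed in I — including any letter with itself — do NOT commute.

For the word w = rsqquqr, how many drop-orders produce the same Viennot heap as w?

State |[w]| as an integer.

35

0(r) covers ∅
1(s) covers 0:r
2(q) covers ∅
3(q) covers 2:q
4(u) covers 3:q
5(q) covers 4:u
6(r) covers 1:s
floor of heap: 0:r, 2:q
completions by unplaced set U, small U first (add the entries for U minus each lowest piece of U):
  |U|=1: {5}:1  {6}:1
  |U|=2: {1,6}:1  {4,5}:1  {5,6}:2
  |U|=3: {0,1,6}:1  {1,5,6}:3  {3,4,5}:1  {4,5,6}:3
  |U|=4: {0,1,5,6}:4  {1,4,5,6}:6  {2,3,4,5}:1  {3,4,5,6}:4
  |U|=5: {0,1,4,5,6}:10  {1,3,4,5,6}:10  {2,3,4,5,6}:5
  start at 0(r): 15
  start at 2(q): 20
sum over floor = 35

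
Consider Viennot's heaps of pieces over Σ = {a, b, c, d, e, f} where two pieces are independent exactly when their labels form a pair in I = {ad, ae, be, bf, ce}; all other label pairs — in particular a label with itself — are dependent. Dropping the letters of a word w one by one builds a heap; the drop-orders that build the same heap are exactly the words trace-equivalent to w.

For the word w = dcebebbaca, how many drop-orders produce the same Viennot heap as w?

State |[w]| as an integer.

36

#0=d has no predecessor
#1=c depends on [0:d]
#2=e depends on [0:d]
#3=b depends on [1:c]
#4=e depends on [2:e]
#5=b depends on [3:b]
#6=b depends on [5:b]
#7=a depends on [6:b]
#8=c depends on [7:a]
#9=a depends on [8:c]
sources: [0:d]
N(rest) = Σ N(rest − s) over sources s of rest; N(one piece) = 1:
  size 1 → [4]=1  [9]=1
  size 2 → [2,4]=1  [4,9]=2  [8,9]=1
  size 3 → [2,4,9]=3  [4,8,9]=3  [7,8,9]=1
  size 4 → [2,4,8,9]=6  [4,7,8,9]=4  [6,7,8,9]=1
  size 5 → [2,4,7,8,9]=10  [4,6,7,8,9]=5  [5,6,7,8,9]=1
  size 6 → [2,4,6,7,8,9]=15  [3,5,6,7,8,9]=1  [4,5,6,7,8,9]=6
  size 7 → [1,3,5,6,7,8,9]=1  [2,4,5,6,7,8,9]=21  [3,4,5,6,7,8,9]=7
  size 8 → [1,3,4,5,6,7,8,9]=8  [2,3,4,5,6,7,8,9]=28
  first=0(d) contributes 36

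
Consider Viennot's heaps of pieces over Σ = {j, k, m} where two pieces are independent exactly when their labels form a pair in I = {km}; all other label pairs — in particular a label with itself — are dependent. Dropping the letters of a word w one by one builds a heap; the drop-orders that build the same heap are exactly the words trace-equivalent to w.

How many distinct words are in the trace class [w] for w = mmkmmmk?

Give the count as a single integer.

21

drop 0:m onto floor
drop 1:m onto {0:m}
drop 2:k onto floor
drop 3:m onto {1:m}
drop 4:m onto {3:m}
drop 5:m onto {4:m}
drop 6:k onto {2:k}
ground layer = {0:m, 2:k}
drop-orders for the pieces not yet dropped (sum over which currently-grounded one goes next):
  1 to go: {5} 1  {6} 1
  2 to go: {2,6} 1  {4,5} 1  {5,6} 2
  3 to go: {2,5,6} 3  {3,4,5} 1  {4,5,6} 3
  4 to go: {1,3,4,5} 1  {2,4,5,6} 6  {3,4,5,6} 4
  5 to go: {0,1,3,4,5} 1  {1,3,4,5,6} 5  {2,3,4,5,6} 10
  if 0:m drops first: 15 orders
  if 2:k drops first: 6 orders
heap linearizations: 21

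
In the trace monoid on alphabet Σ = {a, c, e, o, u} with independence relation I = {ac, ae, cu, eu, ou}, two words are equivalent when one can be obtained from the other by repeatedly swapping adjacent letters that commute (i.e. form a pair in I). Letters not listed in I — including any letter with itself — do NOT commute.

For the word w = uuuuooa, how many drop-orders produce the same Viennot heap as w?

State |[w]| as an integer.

0(u) covers ∅
1(u) covers 0:u
2(u) covers 1:u
3(u) covers 2:u
4(o) covers ∅
5(o) covers 4:o
6(a) covers 3:u, 5:o
floor of heap: 0:u, 4:o
completions by unplaced set U, small U first (add the entries for U minus each lowest piece of U):
  |U|=1: {6}:1
  |U|=2: {3,6}:1  {5,6}:1
  |U|=3: {2,3,6}:1  {3,5,6}:2  {4,5,6}:1
  |U|=4: {1,2,3,6}:1  {2,3,5,6}:3  {3,4,5,6}:3
  |U|=5: {0,1,2,3,6}:1  {1,2,3,5,6}:4  {2,3,4,5,6}:6
  start at 0(u): 10
  start at 4(o): 5
sum over floor = 15

15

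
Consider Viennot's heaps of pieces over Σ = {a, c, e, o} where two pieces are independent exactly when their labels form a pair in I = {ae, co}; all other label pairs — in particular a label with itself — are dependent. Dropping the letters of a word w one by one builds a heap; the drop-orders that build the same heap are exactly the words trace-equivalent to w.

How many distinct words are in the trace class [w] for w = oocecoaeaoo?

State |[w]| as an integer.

drop 0:o onto floor
drop 1:o onto {0:o}
drop 2:c onto floor
drop 3:e onto {1:o, 2:c}
drop 4:c onto {3:e}
drop 5:o onto {3:e}
drop 6:a onto {4:c, 5:o}
drop 7:e onto {4:c, 5:o}
drop 8:a onto {6:a}
drop 9:o onto {7:e, 8:a}
drop 10:o onto {9:o}
ground layer = {0:o, 2:c}
drop-orders for the pieces not yet dropped (sum over which currently-grounded one goes next):
  1 to go: {10} 1
  2 to go: {9,10} 1
  3 to go: {7,9,10} 1  {8,9,10} 1
  4 to go: {6,8,9,10} 1  {7,8,9,10} 2
  5 to go: {6,7,8,9,10} 3
  6 to go: {4,6,7,8,9,10} 3  {5,6,7,8,9,10} 3
  7 to go: {4,5,6,7,8,9,10} 6
  8 to go: {3,4,5,6,7,8,9,10} 6
  9 to go: {1,3,4,5,6,7,8,9,10} 6  {2,3,4,5,6,7,8,9,10} 6
  if 0:o drops first: 12 orders
  if 2:c drops first: 6 orders
heap linearizations: 18

18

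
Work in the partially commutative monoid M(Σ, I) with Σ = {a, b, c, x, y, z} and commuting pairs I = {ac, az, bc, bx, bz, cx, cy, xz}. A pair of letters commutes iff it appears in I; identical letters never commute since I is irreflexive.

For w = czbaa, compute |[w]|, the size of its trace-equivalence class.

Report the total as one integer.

0(c) covers ∅
1(z) covers 0:c
2(b) covers ∅
3(a) covers 2:b
4(a) covers 3:a
floor of heap: 0:c, 2:b
completions by unplaced set U, small U first (add the entries for U minus each lowest piece of U):
  |U|=1: {1}:1  {4}:1
  |U|=2: {0,1}:1  {1,4}:2  {3,4}:1
  |U|=3: {0,1,4}:3  {1,3,4}:3  {2,3,4}:1
  start at 0(c): 4
  start at 2(b): 6
sum over floor = 10

10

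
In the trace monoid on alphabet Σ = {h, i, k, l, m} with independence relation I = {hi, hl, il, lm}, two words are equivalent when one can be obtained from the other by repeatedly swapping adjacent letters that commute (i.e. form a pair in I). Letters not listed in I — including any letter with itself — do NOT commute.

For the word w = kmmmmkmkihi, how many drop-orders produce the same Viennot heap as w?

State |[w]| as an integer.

3

piece 0:k — minimal
piece 1:m rests on {0:k}
piece 2:m rests on {1:m}
piece 3:m rests on {2:m}
piece 4:m rests on {3:m}
piece 5:k rests on {4:m}
piece 6:m rests on {5:k}
piece 7:k rests on {6:m}
piece 8:i rests on {7:k}
piece 9:h rests on {7:k}
piece 10:i rests on {8:i}
minimal pieces: {0:k}
ways to finish when only these pieces remain (= sum over removing one remaining piece with nothing left below it):
  1 left: {9}→1  {10}→1
  2 left: {8,10}→1  {9,10}→2
  3 left: {8,9,10}→3
  4 left: {7,8,9,10}→3
  5 left: {6,7,8,9,10}→3
  6 left: {5,6,7,8,9,10}→3
  7 left: {4,5,6,7,8,9,10}→3
  8 left: {3,4,5,6,7,8,9,10}→3
  9 left: {2,3,4,5,6,7,8,9,10}→3
  placing 0:k first → 3 extensions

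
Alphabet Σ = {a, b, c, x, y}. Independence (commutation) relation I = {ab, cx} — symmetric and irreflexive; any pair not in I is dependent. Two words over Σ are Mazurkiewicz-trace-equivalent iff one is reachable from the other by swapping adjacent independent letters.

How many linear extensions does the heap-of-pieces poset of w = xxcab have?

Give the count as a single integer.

6

0(x) covers ∅
1(x) covers 0:x
2(c) covers ∅
3(a) covers 1:x, 2:c
4(b) covers 1:x, 2:c
floor of heap: 0:x, 2:c
completions by unplaced set U, small U first (add the entries for U minus each lowest piece of U):
  |U|=1: {3}:1  {4}:1
  |U|=2: {3,4}:2
  |U|=3: {1,3,4}:2  {2,3,4}:2
  start at 0(x): 4
  start at 2(c): 2
sum over floor = 6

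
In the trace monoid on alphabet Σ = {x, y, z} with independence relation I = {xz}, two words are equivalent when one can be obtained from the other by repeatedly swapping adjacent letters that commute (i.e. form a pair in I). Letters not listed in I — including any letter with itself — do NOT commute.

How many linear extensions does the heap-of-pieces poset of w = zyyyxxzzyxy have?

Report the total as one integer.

6

0(z) covers ∅
1(y) covers 0:z
2(y) covers 1:y
3(y) covers 2:y
4(x) covers 3:y
5(x) covers 4:x
6(z) covers 3:y
7(z) covers 6:z
8(y) covers 5:x, 7:z
9(x) covers 8:y
10(y) covers 9:x
floor of heap: 0:z
completions by unplaced set U, small U first (add the entries for U minus each lowest piece of U):
  |U|=1: {10}:1
  |U|=2: {9,10}:1
  |U|=3: {8,9,10}:1
  |U|=4: {5,8,9,10}:1  {7,8,9,10}:1
  |U|=5: {4,5,8,9,10}:1  {5,7,8,9,10}:2  {6,7,8,9,10}:1
  |U|=6: {4,5,7,8,9,10}:3  {5,6,7,8,9,10}:3
  |U|=7: {4,5,6,7,8,9,10}:6
  |U|=8: {3,4,5,6,7,8,9,10}:6
  |U|=9: {2,3,4,5,6,7,8,9,10}:6
  start at 0(z): 6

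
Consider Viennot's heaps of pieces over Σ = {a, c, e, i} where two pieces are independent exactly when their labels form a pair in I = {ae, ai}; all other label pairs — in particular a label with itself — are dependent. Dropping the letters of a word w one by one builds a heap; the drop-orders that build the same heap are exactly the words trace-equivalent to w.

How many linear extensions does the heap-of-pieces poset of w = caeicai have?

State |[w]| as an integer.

piece 0:c — minimal
piece 1:a rests on {0:c}
piece 2:e rests on {0:c}
piece 3:i rests on {2:e}
piece 4:c rests on {1:a, 3:i}
piece 5:a rests on {4:c}
piece 6:i rests on {4:c}
minimal pieces: {0:c}
ways to finish when only these pieces remain (= sum over removing one remaining piece with nothing left below it):
  1 left: {5}→1  {6}→1
  2 left: {5,6}→2
  3 left: {4,5,6}→2
  4 left: {1,4,5,6}→2  {3,4,5,6}→2
  5 left: {1,3,4,5,6}→4  {2,3,4,5,6}→2
  placing 0:c first → 6 extensions

6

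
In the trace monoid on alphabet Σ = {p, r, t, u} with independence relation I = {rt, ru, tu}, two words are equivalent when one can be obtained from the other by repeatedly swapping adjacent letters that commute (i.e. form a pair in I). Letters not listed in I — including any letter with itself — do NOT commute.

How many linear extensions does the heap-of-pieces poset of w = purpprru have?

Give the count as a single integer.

drop 0:p onto floor
drop 1:u onto {0:p}
drop 2:r onto {0:p}
drop 3:p onto {1:u, 2:r}
drop 4:p onto {3:p}
drop 5:r onto {4:p}
drop 6:r onto {5:r}
drop 7:u onto {4:p}
ground layer = {0:p}
drop-orders for the pieces not yet dropped (sum over which currently-grounded one goes next):
  1 to go: {6} 1  {7} 1
  2 to go: {5,6} 1  {6,7} 2
  3 to go: {5,6,7} 3
  4 to go: {4,5,6,7} 3
  5 to go: {3,4,5,6,7} 3
  6 to go: {1,3,4,5,6,7} 3  {2,3,4,5,6,7} 3
  if 0:p drops first: 6 orders

6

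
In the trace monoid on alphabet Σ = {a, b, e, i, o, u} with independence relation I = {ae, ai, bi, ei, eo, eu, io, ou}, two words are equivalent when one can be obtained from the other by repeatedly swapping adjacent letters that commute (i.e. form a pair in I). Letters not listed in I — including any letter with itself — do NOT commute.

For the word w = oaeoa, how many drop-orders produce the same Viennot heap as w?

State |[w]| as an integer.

5

drop 0:o onto floor
drop 1:a onto {0:o}
drop 2:e onto floor
drop 3:o onto {1:a}
drop 4:a onto {3:o}
ground layer = {0:o, 2:e}
drop-orders for the pieces not yet dropped (sum over which currently-grounded one goes next):
  1 to go: {2} 1  {4} 1
  2 to go: {2,4} 2  {3,4} 1
  3 to go: {1,3,4} 1  {2,3,4} 3
  if 0:o drops first: 4 orders
  if 2:e drops first: 1 orders
heap linearizations: 5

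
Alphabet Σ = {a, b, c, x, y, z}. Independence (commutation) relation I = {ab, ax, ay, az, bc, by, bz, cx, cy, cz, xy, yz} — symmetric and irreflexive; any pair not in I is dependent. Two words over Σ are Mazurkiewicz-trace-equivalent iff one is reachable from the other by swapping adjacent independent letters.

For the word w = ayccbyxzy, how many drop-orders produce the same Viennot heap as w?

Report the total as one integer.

1680

piece 0:a — minimal
piece 1:y — minimal
piece 2:c rests on {0:a}
piece 3:c rests on {2:c}
piece 4:b — minimal
piece 5:y rests on {1:y}
piece 6:x rests on {4:b}
piece 7:z rests on {6:x}
piece 8:y rests on {5:y}
minimal pieces: {0:a, 1:y, 4:b}
ways to finish when only these pieces remain (= sum over removing one remaining piece with nothing left below it):
  1 left: {3}→1  {7}→1  {8}→1
  2 left: {2,3}→1  {3,7}→2  {3,8}→2  {5,8}→1  {6,7}→1  {7,8}→2
  3 left: {0,2,3}→1  {1,5,8}→1  {2,3,7}→3  {2,3,8}→3  {3,5,8}→3  {3,6,7}→3  {3,7,8}→6  {4,6,7}→1  {5,7,8}→3  {6,7,8}→3
  4 left: {0,2,3,7}→4  {0,2,3,8}→4  {1,3,5,8}→4  {1,5,7,8}→4  {2,3,5,8}→6  {2,3,6,7}→6  {2,3,7,8}→12  {3,4,6,7}→4  {3,5,7,8}→12  {3,6,7,8}→12  {4,6,7,8}→4  {5,6,7,8}→6
  5 left: {0,2,3,5,8}→10  {0,2,3,6,7}→10  {0,2,3,7,8}→20  {1,2,3,5,8}→10  {1,3,5,7,8}→20  {1,5,6,7,8}→10  {2,3,4,6,7}→10  {2,3,5,7,8}→30  {2,3,6,7,8}→30  {3,4,6,7,8}→20  {3,5,6,7,8}→30  {4,5,6,7,8}→10
  6 left: {0,1,2,3,5,8}→20  {0,2,3,4,6,7}→20  {0,2,3,5,7,8}→60  {0,2,3,6,7,8}→60  {1,2,3,5,7,8}→60  {1,3,5,6,7,8}→60  {1,4,5,6,7,8}→20  {2,3,4,6,7,8}→60  {2,3,5,6,7,8}→90  {3,4,5,6,7,8}→60
  7 left: {0,1,2,3,5,7,8}→140  {0,2,3,4,6,7,8}→140  {0,2,3,5,6,7,8}→210  {1,2,3,5,6,7,8}→210  {1,3,4,5,6,7,8}→140  {2,3,4,5,6,7,8}→210
  placing 0:a first → 560 extensions
  placing 1:y first → 560 extensions
  placing 4:b first → 560 extensions
total linear extensions = 1680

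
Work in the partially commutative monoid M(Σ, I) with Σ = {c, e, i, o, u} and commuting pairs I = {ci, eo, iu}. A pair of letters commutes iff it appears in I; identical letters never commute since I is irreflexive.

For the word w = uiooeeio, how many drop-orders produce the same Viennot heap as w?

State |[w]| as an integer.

12

piece 0:u — minimal
piece 1:i — minimal
piece 2:o rests on {0:u, 1:i}
piece 3:o rests on {2:o}
piece 4:e rests on {0:u, 1:i}
piece 5:e rests on {4:e}
piece 6:i rests on {3:o, 5:e}
piece 7:o rests on {6:i}
minimal pieces: {0:u, 1:i}
ways to finish when only these pieces remain (= sum over removing one remaining piece with nothing left below it):
  1 left: {7}→1
  2 left: {6,7}→1
  3 left: {3,6,7}→1  {5,6,7}→1
  4 left: {2,3,6,7}→1  {3,5,6,7}→2  {4,5,6,7}→1
  5 left: {2,3,5,6,7}→3  {3,4,5,6,7}→3
  6 left: {2,3,4,5,6,7}→6
  placing 0:u first → 6 extensions
  placing 1:i first → 6 extensions
total linear extensions = 12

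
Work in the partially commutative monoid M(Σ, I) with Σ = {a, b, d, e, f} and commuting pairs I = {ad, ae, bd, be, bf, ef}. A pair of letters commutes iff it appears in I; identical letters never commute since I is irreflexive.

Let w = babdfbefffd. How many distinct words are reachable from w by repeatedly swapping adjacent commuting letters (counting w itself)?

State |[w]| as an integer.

523

drop 0:b onto floor
drop 1:a onto {0:b}
drop 2:b onto {1:a}
drop 3:d onto floor
drop 4:f onto {1:a, 3:d}
drop 5:b onto {2:b}
drop 6:e onto {3:d}
drop 7:f onto {4:f}
drop 8:f onto {7:f}
drop 9:f onto {8:f}
drop 10:d onto {6:e, 9:f}
ground layer = {0:b, 3:d}
drop-orders for the pieces not yet dropped (sum over which currently-grounded one goes next):
  1 to go: {5} 1  {10} 1
  2 to go: {2,5} 1  {5,10} 2  {6,10} 1  {9,10} 1
  3 to go: {2,5,10} 3  {5,6,10} 3  {5,9,10} 3  {6,9,10} 2  {8,9,10} 1
  4 to go: {2,5,6,10} 6  {2,5,9,10} 6  {5,6,9,10} 8  {5,8,9,10} 4  {6,8,9,10} 3  {7,8,9,10} 1
  5 to go: {2,5,6,9,10} 20  {2,5,8,9,10} 10  {4,7,8,9,10} 1  {5,6,8,9,10} 15  {5,7,8,9,10} 5  {6,7,8,9,10} 4
  6 to go: {2,5,6,8,9,10} 45  {2,5,7,8,9,10} 15  {4,5,7,8,9,10} 6  {4,6,7,8,9,10} 5  {5,6,7,8,9,10} 24
  7 to go: {2,4,5,7,8,9,10} 21  {2,5,6,7,8,9,10} 84  {3,4,6,7,8,9,10} 5  {4,5,6,7,8,9,10} 35
  8 to go: {1,2,4,5,7,8,9,10} 21  {2,4,5,6,7,8,9,10} 140  {3,4,5,6,7,8,9,10} 40
  9 to go: {0,1,2,4,5,7,8,9,10} 21  {1,2,4,5,6,7,8,9,10} 161  {2,3,4,5,6,7,8,9,10} 180
  if 0:b drops first: 341 orders
  if 3:d drops first: 182 orders
heap linearizations: 523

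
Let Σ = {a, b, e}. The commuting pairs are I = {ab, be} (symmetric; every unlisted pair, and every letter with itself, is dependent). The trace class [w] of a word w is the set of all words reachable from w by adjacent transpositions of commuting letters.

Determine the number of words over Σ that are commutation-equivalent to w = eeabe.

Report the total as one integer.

piece 0:e — minimal
piece 1:e rests on {0:e}
piece 2:a rests on {1:e}
piece 3:b — minimal
piece 4:e rests on {2:a}
minimal pieces: {0:e, 3:b}
ways to finish when only these pieces remain (= sum over removing one remaining piece with nothing left below it):
  1 left: {3}→1  {4}→1
  2 left: {2,4}→1  {3,4}→2
  3 left: {1,2,4}→1  {2,3,4}→3
  placing 0:e first → 4 extensions
  placing 3:b first → 1 extensions
total linear extensions = 5

5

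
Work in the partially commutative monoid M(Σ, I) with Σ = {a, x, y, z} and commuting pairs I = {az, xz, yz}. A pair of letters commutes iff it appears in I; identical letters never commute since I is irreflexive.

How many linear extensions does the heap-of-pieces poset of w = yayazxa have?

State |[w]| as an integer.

7

piece 0:y — minimal
piece 1:a rests on {0:y}
piece 2:y rests on {1:a}
piece 3:a rests on {2:y}
piece 4:z — minimal
piece 5:x rests on {3:a}
piece 6:a rests on {5:x}
minimal pieces: {0:y, 4:z}
ways to finish when only these pieces remain (= sum over removing one remaining piece with nothing left below it):
  1 left: {4}→1  {6}→1
  2 left: {4,6}→2  {5,6}→1
  3 left: {3,5,6}→1  {4,5,6}→3
  4 left: {2,3,5,6}→1  {3,4,5,6}→4
  5 left: {1,2,3,5,6}→1  {2,3,4,5,6}→5
  placing 0:y first → 6 extensions
  placing 4:z first → 1 extensions
total linear extensions = 7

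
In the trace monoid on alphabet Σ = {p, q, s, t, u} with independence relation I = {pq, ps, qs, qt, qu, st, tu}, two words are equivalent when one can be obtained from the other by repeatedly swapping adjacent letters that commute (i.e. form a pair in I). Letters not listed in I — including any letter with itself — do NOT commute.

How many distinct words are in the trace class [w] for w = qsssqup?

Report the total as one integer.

21

piece 0:q — minimal
piece 1:s — minimal
piece 2:s rests on {1:s}
piece 3:s rests on {2:s}
piece 4:q rests on {0:q}
piece 5:u rests on {3:s}
piece 6:p rests on {5:u}
minimal pieces: {0:q, 1:s}
ways to finish when only these pieces remain (= sum over removing one remaining piece with nothing left below it):
  1 left: {4}→1  {6}→1
  2 left: {0,4}→1  {4,6}→2  {5,6}→1
  3 left: {0,4,6}→3  {3,5,6}→1  {4,5,6}→3
  4 left: {0,4,5,6}→6  {2,3,5,6}→1  {3,4,5,6}→4
  5 left: {0,3,4,5,6}→10  {1,2,3,5,6}→1  {2,3,4,5,6}→5
  placing 0:q first → 6 extensions
  placing 1:s first → 15 extensions
total linear extensions = 21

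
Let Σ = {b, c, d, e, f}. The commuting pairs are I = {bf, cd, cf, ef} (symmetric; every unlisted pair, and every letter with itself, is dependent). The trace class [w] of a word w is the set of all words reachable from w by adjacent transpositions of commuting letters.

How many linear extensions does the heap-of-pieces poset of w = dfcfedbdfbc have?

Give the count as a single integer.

27

#0=d has no predecessor
#1=f depends on [0:d]
#2=c has no predecessor
#3=f depends on [1:f]
#4=e depends on [0:d, 2:c]
#5=d depends on [3:f, 4:e]
#6=b depends on [5:d]
#7=d depends on [6:b]
#8=f depends on [7:d]
#9=b depends on [7:d]
#10=c depends on [9:b]
sources: [0:d, 2:c]
N(rest) = Σ N(rest − s) over sources s of rest; N(one piece) = 1:
  size 1 → [8]=1  [10]=1
  size 2 → [8,10]=2  [9,10]=1
  size 3 → [8,9,10]=3
  size 4 → [7,8,9,10]=3
  size 5 → [6,7,8,9,10]=3
  size 6 → [5,6,7,8,9,10]=3
  size 7 → [3,5,6,7,8,9,10]=3  [4,5,6,7,8,9,10]=3
  size 8 → [1,3,5,6,7,8,9,10]=3  [2,4,5,6,7,8,9,10]=3  [3,4,5,6,7,8,9,10]=6
  size 9 → [1,3,4,5,6,7,8,9,10]=9  [2,3,4,5,6,7,8,9,10]=9
  first=0(d) contributes 18
  first=2(c) contributes 9
|[w]| = 27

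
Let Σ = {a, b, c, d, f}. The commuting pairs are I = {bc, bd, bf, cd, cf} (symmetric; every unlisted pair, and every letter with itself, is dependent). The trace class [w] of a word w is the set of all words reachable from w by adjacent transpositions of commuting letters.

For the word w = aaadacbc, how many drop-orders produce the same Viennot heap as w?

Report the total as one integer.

3

0(a) covers ∅
1(a) covers 0:a
2(a) covers 1:a
3(d) covers 2:a
4(a) covers 3:d
5(c) covers 4:a
6(b) covers 4:a
7(c) covers 5:c
floor of heap: 0:a
completions by unplaced set U, small U first (add the entries for U minus each lowest piece of U):
  |U|=1: {6}:1  {7}:1
  |U|=2: {5,7}:1  {6,7}:2
  |U|=3: {5,6,7}:3
  |U|=4: {4,5,6,7}:3
  |U|=5: {3,4,5,6,7}:3
  |U|=6: {2,3,4,5,6,7}:3
  start at 0(a): 3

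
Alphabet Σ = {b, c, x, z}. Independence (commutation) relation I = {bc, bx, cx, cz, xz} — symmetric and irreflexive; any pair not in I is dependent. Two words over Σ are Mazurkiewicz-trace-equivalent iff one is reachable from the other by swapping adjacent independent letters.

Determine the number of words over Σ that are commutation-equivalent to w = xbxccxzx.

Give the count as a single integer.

drop 0:x onto floor
drop 1:b onto floor
drop 2:x onto {0:x}
drop 3:c onto floor
drop 4:c onto {3:c}
drop 5:x onto {2:x}
drop 6:z onto {1:b}
drop 7:x onto {5:x}
ground layer = {0:x, 1:b, 3:c}
drop-orders for the pieces not yet dropped (sum over which currently-grounded one goes next):
  1 to go: {4} 1  {6} 1  {7} 1
  2 to go: {1,6} 1  {3,4} 1  {4,6} 2  {4,7} 2  {5,7} 1  {6,7} 2
  3 to go: {1,4,6} 3  {1,6,7} 3  {2,5,7} 1  {3,4,6} 3  {3,4,7} 3  {4,5,7} 3  {4,6,7} 6  {5,6,7} 3
  4 to go: {0,2,5,7} 1  {1,3,4,6} 6  {1,4,6,7} 12  {1,5,6,7} 6  {2,4,5,7} 4  {2,5,6,7} 4  {3,4,5,7} 6  {3,4,6,7} 12  {4,5,6,7} 12
  5 to go: {0,2,4,5,7} 5  {0,2,5,6,7} 5  {1,2,5,6,7} 10  {1,3,4,6,7} 30  {1,4,5,6,7} 30  {2,3,4,5,7} 10  {2,4,5,6,7} 20  {3,4,5,6,7} 30
  6 to go: {0,1,2,5,6,7} 15  {0,2,3,4,5,7} 15  {0,2,4,5,6,7} 30  {1,2,4,5,6,7} 60  {1,3,4,5,6,7} 90  {2,3,4,5,6,7} 60
  if 0:x drops first: 210 orders
  if 1:b drops first: 105 orders
  if 3:c drops first: 105 orders
heap linearizations: 420

420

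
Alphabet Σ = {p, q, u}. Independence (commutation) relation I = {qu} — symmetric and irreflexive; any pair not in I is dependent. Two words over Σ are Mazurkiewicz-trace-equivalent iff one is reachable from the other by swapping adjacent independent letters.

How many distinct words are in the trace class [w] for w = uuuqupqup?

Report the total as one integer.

piece 0:u — minimal
piece 1:u rests on {0:u}
piece 2:u rests on {1:u}
piece 3:q — minimal
piece 4:u rests on {2:u}
piece 5:p rests on {3:q, 4:u}
piece 6:q rests on {5:p}
piece 7:u rests on {5:p}
piece 8:p rests on {6:q, 7:u}
minimal pieces: {0:u, 3:q}
ways to finish when only these pieces remain (= sum over removing one remaining piece with nothing left below it):
  1 left: {8}→1
  2 left: {6,8}→1  {7,8}→1
  3 left: {6,7,8}→2
  4 left: {5,6,7,8}→2
  5 left: {3,5,6,7,8}→2  {4,5,6,7,8}→2
  6 left: {2,4,5,6,7,8}→2  {3,4,5,6,7,8}→4
  7 left: {1,2,4,5,6,7,8}→2  {2,3,4,5,6,7,8}→6
  placing 0:u first → 8 extensions
  placing 3:q first → 2 extensions
total linear extensions = 10

10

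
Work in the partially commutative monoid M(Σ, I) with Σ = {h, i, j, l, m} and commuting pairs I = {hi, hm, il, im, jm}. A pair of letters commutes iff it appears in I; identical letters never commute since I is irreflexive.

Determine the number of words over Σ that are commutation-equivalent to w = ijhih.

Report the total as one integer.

3

#0=i has no predecessor
#1=j depends on [0:i]
#2=h depends on [1:j]
#3=i depends on [1:j]
#4=h depends on [2:h]
sources: [0:i]
N(rest) = Σ N(rest − s) over sources s of rest; N(one piece) = 1:
  size 1 → [3]=1  [4]=1
  size 2 → [2,4]=1  [3,4]=2
  size 3 → [2,3,4]=3
  first=0(i) contributes 3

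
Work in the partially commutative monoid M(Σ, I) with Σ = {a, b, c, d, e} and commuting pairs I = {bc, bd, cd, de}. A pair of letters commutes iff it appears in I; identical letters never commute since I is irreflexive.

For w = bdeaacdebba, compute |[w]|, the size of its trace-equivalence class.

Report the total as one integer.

drop 0:b onto floor
drop 1:d onto floor
drop 2:e onto {0:b}
drop 3:a onto {1:d, 2:e}
drop 4:a onto {3:a}
drop 5:c onto {4:a}
drop 6:d onto {4:a}
drop 7:e onto {5:c}
drop 8:b onto {7:e}
drop 9:b onto {8:b}
drop 10:a onto {6:d, 9:b}
ground layer = {0:b, 1:d}
drop-orders for the pieces not yet dropped (sum over which currently-grounded one goes next):
  1 to go: {10} 1
  2 to go: {6,10} 1  {9,10} 1
  3 to go: {6,9,10} 2  {8,9,10} 1
  4 to go: {6,8,9,10} 3  {7,8,9,10} 1
  5 to go: {5,7,8,9,10} 1  {6,7,8,9,10} 4
  6 to go: {5,6,7,8,9,10} 5
  7 to go: {4,5,6,7,8,9,10} 5
  8 to go: {3,4,5,6,7,8,9,10} 5
  9 to go: {1,3,4,5,6,7,8,9,10} 5  {2,3,4,5,6,7,8,9,10} 5
  if 0:b drops first: 10 orders
  if 1:d drops first: 5 orders
heap linearizations: 15

15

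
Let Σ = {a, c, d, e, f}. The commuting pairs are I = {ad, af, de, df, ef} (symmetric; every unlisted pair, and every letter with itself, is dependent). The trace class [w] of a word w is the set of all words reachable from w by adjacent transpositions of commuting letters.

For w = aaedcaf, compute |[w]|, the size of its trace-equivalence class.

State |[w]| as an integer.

8

#0=a has no predecessor
#1=a depends on [0:a]
#2=e depends on [1:a]
#3=d has no predecessor
#4=c depends on [2:e, 3:d]
#5=a depends on [4:c]
#6=f depends on [4:c]
sources: [0:a, 3:d]
N(rest) = Σ N(rest − s) over sources s of rest; N(one piece) = 1:
  size 1 → [5]=1  [6]=1
  size 2 → [5,6]=2
  size 3 → [4,5,6]=2
  size 4 → [2,4,5,6]=2  [3,4,5,6]=2
  size 5 → [1,2,4,5,6]=2  [2,3,4,5,6]=4
  first=0(a) contributes 6
  first=3(d) contributes 2
|[w]| = 8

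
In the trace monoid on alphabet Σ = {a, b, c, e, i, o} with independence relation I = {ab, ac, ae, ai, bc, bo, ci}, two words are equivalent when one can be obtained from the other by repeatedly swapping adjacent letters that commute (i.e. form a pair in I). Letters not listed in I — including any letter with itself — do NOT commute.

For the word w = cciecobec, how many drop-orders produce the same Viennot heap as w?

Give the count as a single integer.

9

0(c) covers ∅
1(c) covers 0:c
2(i) covers ∅
3(e) covers 1:c, 2:i
4(c) covers 3:e
5(o) covers 4:c
6(b) covers 3:e
7(e) covers 5:o, 6:b
8(c) covers 7:e
floor of heap: 0:c, 2:i
completions by unplaced set U, small U first (add the entries for U minus each lowest piece of U):
  |U|=1: {8}:1
  |U|=2: {7,8}:1
  |U|=3: {5,7,8}:1  {6,7,8}:1
  |U|=4: {4,5,7,8}:1  {5,6,7,8}:2
  |U|=5: {4,5,6,7,8}:3
  |U|=6: {3,4,5,6,7,8}:3
  |U|=7: {1,3,4,5,6,7,8}:3  {2,3,4,5,6,7,8}:3
  start at 0(c): 6
  start at 2(i): 3
sum over floor = 9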